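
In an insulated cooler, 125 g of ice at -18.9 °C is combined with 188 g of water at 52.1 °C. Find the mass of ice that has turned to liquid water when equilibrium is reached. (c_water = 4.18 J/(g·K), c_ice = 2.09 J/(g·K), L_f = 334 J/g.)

m_melted ≈ 108 g

Water can give up m c ΔT = 188·4.18·52.1 = 40942 J before reaching 0 °C.
Of that, 125·2.09·18.9 = 4937.6 J goes to bring the ice to 0 °C, leaving 36005 J.
To melt every bit of ice: 125·334 = 41750 J.
Since 36005 < 41750 J, not all the ice melts; equilibrium is at 0 °C.
m_melted·334 = 36005  ⇒  m_melted ≈ 107.8 g.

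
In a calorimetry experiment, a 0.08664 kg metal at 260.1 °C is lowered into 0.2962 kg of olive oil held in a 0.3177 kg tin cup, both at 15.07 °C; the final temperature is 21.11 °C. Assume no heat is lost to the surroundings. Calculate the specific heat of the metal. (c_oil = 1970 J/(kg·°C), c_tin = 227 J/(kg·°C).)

Conservation of energy gives ΣQ = 0:
0.08664·c·(21.11 − 260.1) + 0.2962·1970·(21.11 − 15.07) + 0.3177·227·(21.11 − 15.07) = 0
-20.71 c = -3960
c = -3960/-20.71 ≈ 191.2 J/(kg·°C)

c ≈ 191 J/(kg·°C)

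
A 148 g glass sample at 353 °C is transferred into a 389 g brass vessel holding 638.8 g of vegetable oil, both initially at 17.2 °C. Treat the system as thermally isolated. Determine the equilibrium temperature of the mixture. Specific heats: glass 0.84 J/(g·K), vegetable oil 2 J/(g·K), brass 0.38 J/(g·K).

T_f = Σ m_i c_i T_i / Σ m_i c_i:
T_f = (124.32*353 + 1277.6*17.2 + 147.82*17.2) / (124.32 + 1277.6 + 147.82)
    = 68402 / 1549.7 ≈ 44.14 °C

T_f ≈ 44.1 °C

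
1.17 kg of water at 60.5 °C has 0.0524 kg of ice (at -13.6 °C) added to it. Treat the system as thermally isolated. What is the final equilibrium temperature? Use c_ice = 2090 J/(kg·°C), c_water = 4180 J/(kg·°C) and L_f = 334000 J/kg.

Sum of m c ΔT and latent-heat terms is zero:
ice -13.6→0 °C: 0.0524·2090·13.6 = 1489.4
  melt ice: 0.0524·334000 = 17502
  warm the meltwater: 219.03 T
  water cools: 1.17·4180·(T − 60.5) = 4890.6(T − 60.5)
5109.6 T = 295881 − 18991 = 276890
T ≈ 54.19 °C. Since T > 0 °C, the all-ice-melts assumption holds.

T_f ≈ 54.2 °C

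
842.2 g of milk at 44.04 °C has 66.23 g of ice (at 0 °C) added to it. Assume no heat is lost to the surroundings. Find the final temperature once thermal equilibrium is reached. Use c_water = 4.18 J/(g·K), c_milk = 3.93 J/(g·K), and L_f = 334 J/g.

T_f ≈ 34.5 °C

Heat gained plus heat lost sum to zero:
fusion: m_ice L_f = 66.23×334 = 22121; warm the meltwater: 276.84 T; milk cools: 842.2×3.93×(T − 44.04) = 3309.8(T − 44.04)
3586.7 T = 145766 − 22121 = 123645
T ≈ 34.47 °C (positive, so assuming full melt was valid).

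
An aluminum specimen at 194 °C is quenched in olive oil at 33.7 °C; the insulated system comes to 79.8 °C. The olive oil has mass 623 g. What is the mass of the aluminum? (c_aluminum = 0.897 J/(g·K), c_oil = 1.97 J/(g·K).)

Taking heat into each body as positive, Σ m c ΔT = 0:
m×0.897×(79.8 − 194) + 623×1.97×(79.8 − 33.7) = 0
-102.44 m = -56579
m = -56579/-102.44 ≈ 552.3 g

m ≈ 552 g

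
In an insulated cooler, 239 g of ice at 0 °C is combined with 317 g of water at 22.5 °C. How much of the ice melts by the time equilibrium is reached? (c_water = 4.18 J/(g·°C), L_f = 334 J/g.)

m_melted ≈ 89.3 g

Water can give up m c ΔT = 317·4.18·22.5 = 29814 J before reaching 0 °C.
To melt every bit of ice: 239·334 = 79826 J.
Since 29814 < 79826 J, not all the ice melts; equilibrium is at 0 °C.
m_melt = 29814 / L_f = 89.26 g.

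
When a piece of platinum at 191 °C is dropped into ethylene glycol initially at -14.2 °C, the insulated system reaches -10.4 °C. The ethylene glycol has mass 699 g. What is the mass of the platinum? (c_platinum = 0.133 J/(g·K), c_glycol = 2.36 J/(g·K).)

m ≈ 234 g

Energy conservation, ΣQ = 0:
m·0.133·(-10.4 − 191) + 699·2.36·(-10.4 − (-14.2)) = 0
-26.79 m = -6268.6
m = -6268.6/-26.79 ≈ 234 g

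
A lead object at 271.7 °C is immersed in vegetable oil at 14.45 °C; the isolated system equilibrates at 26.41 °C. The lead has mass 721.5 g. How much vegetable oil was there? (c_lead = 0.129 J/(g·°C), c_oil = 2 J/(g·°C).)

m ≈ 954 g

Heat lost by the lead = heat gained by the oil:
721.5×0.129×(271.7 − 26.41) = m×2×(26.41 − 14.45)
23.92 m = 22830  ⇒  m ≈ 954.4 g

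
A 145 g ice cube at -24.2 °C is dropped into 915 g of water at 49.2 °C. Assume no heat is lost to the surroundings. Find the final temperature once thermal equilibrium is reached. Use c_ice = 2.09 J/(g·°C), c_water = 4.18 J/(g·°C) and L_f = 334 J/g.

T_f ≈ 29.9 °C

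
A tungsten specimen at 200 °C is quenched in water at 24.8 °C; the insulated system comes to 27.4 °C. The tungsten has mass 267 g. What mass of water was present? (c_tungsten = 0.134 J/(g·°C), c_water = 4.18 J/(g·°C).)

m ≈ 568 g

|Q_tungsten| = |Q_water|:
267×0.134×(200 − 27.4) = m×4.18×(27.4 − 24.8)
10.87 m = 6175.3  ⇒  m ≈ 568.2 g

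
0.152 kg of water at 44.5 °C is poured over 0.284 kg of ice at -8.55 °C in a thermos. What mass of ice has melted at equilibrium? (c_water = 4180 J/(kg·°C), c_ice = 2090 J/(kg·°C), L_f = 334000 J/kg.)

Cooling the water to 0 °C releases 0.152·4180·44.5 = 28274 J.
Warming the ice to 0 °C takes 0.284·2090·8.55 = 5074.9 J, leaving 23199 J for melting.
To melt every bit of ice: 0.284·334000 = 94856 J.
Since 23199 < 94856 J, not all the ice melts; equilibrium is at 0 °C.
m_melt = 23199 / L_f = 0.06946 kg.

m_melted ≈ 0.0695 kg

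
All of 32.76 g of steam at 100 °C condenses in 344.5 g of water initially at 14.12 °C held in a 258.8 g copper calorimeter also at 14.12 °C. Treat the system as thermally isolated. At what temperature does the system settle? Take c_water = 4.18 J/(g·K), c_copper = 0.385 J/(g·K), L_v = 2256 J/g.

T_f ≈ 65.2 °C

Energy conservation, ΣQ = 0:
latent heat released on condensation: 32.76×2256 = 73907; condensate cools 100→T: 32.76×4.18×(T − 100) = 136.94(T − 100); original water: 1440(T − 14.12); cup: 99.64(T − 14.12)
1676.6 T = 73907 + 13694 + 21740 = 109340
T ≈ 65.22 °C — below 100 °C, confirming all the steam condensed.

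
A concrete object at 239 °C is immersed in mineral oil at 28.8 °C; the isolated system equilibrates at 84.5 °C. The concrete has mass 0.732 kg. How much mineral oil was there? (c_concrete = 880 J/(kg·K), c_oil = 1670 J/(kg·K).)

m ≈ 1.07 kg

|Q_concrete| = |Q_oil|:
0.732·880·(239 − 84.5) = m·1670·(84.5 − 28.8)
93019 m = 99523  ⇒  m ≈ 1.07 kg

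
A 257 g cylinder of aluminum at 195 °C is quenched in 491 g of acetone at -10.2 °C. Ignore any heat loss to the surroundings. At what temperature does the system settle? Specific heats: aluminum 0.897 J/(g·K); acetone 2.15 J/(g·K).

With ΣQ=0 the equilibrium temperature is the m·c-weighted mean:
T_f = (230.53×195 + 1055.6×(-10.2)) / (230.53 + 1055.6)
    = 34186 / 1286.2 ≈ 26.58 °C

T_f ≈ 26.6 °C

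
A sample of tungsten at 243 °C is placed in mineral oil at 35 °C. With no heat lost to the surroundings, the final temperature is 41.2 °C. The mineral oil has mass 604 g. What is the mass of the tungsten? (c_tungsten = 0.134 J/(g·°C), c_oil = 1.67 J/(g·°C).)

m ≈ 231 g

Heat lost by the tungsten = heat gained by the oil:
m·0.134·(243 − 41.2) = 604·1.67·(41.2 − 35)
27.04 m = 6253.8  ⇒  m ≈ 231.3 g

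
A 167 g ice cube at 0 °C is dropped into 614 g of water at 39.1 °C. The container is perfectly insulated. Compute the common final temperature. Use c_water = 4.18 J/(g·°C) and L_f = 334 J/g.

T_f ≈ 13.7 °C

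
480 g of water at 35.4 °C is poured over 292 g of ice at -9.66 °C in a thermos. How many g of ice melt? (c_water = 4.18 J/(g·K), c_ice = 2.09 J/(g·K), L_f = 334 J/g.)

Cooling the water to 0 °C releases 480·4.18·35.4 = 71027 J.
Of that, 292·2.09·9.66 = 5895.3 J goes to bring the ice to 0 °C, leaving 65131 J.
To melt every bit of ice: 292·334 = 97528 J.
That's not enough to melt it all — equilibrium is at 0 °C with ice remaining.
m_melt = 65131 / L_f = 195 g.

m_melted ≈ 195 g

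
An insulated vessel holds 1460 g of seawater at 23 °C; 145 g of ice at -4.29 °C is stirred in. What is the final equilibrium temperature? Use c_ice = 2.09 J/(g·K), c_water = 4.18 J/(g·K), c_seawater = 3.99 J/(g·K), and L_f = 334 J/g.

Taking heat into each body as positive, Σ m c ΔT = 0:
warm ice to 0 °C: 145×2.09×(0 − (-4.29)) = 1300.1
  fusion: m_ice L_f = 145×334 = 48430
  meltwater 0→T: 145×4.18×T = 606.1 T
  seawater: 5825.4(T − 23)
6431.5 T = 133984 − 49730 = 84254
T ≈ 13.10 °C. Since T > 0 °C, the all-ice-melts assumption holds.

T_f ≈ 13.1 °C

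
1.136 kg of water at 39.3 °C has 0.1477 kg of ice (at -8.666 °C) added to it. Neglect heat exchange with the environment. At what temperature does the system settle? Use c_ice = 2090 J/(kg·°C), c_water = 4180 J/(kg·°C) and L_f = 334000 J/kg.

T_f ≈ 25.1 °C

Net heat exchanged in the isolated system is zero:
warm ice to 0 °C: 0.1477·2090·(0 − (-8.666)) = 2675.1; melt ice: 0.1477·334000 = 49332; warm the meltwater: 617.39 T; water cools: 1.136·4180·(T − 39.3) = 4748.5(T − 39.3)
5365.9 T = 186615 − 52007 = 134608
T ≈ 25.09 °C. Since T > 0 °C, the all-ice-melts assumption holds.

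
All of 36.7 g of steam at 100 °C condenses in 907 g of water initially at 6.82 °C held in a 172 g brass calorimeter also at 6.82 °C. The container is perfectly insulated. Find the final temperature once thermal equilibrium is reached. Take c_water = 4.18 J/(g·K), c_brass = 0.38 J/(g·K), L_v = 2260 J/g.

Energy balance with sensible and latent terms:
latent heat released on condensation: 36.7·2260 = 82942
  condensed water 100 °C→T: 153.41(T − 100)
  water warms: 907·4.18·(T − 6.82) = 3791.3(T − 6.82)
  brass cup: 172·0.38·(T − 6.82) = 65.36(T − 6.82)
4010 T = 82942 + 15341 + 26302 = 124585
T ≈ 31.07 °C — below 100 °C, confirming all the steam condensed.

T_f ≈ 31.1 °C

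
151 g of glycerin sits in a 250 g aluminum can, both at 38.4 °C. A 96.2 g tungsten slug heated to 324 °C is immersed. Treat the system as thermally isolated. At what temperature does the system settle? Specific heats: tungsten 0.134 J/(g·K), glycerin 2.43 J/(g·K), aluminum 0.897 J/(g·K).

T_f ≈ 44.5 °C

Heat gained plus heat lost sum to zero:
96.2×0.134×(T − 324) + 151×2.43×(T − 38.4) + 250×0.897×(T − 38.4) = 0
12.89(T − 324) + 366.93(T − 38.4) + 224.25(T − 38.4) = 0
(12.89 + 366.93 + 224.25) T = 12.89×324 + 366.93×38.4 + 224.25×38.4
T = 26878 / 604.07 = 44.5 °C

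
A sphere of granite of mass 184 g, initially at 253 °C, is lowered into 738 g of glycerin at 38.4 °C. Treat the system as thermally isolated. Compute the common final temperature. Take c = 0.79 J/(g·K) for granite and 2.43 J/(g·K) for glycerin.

T_f ≈ 54.5 °C

Let T be the final temperature. ΣQ_i = 0:
184*0.79*(T − 253) + 738*2.43*(T − 38.4) = 0
145.36(T − 253) + 1793.3(T − 38.4) = 0
1938.7 T = 105640
T = 105640/1938.7 ≈ 54.49 °C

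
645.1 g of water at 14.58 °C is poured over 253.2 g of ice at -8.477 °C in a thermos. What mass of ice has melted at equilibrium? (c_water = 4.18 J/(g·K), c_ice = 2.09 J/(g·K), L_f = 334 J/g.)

m_melted ≈ 104 g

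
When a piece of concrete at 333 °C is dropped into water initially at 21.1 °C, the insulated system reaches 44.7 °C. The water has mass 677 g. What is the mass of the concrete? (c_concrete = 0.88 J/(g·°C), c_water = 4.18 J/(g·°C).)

|Q_concrete| = |Q_water|:
m·0.88·(333 − 44.7) = 677·4.18·(44.7 − 21.1)
253.7 m = 66785  ⇒  m ≈ 263.2 g

m ≈ 263 g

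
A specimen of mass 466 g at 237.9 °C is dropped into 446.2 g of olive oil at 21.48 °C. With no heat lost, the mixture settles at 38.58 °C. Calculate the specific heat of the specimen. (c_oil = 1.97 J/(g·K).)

c ≈ 0.162 J/(g·K)

Taking heat into each body as positive, Σ m c ΔT = 0:
466×c×(38.58 − 237.9) + 446.2×1.97×(38.58 − 21.48) = 0
-92883 c = -15031
c = -15031/-92883 ≈ 0.1618 J/(g·K)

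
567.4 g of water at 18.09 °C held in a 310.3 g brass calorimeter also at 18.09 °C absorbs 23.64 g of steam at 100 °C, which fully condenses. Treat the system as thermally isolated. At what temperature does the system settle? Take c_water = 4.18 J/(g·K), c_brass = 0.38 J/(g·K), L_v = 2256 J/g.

T_f ≈ 41.8 °C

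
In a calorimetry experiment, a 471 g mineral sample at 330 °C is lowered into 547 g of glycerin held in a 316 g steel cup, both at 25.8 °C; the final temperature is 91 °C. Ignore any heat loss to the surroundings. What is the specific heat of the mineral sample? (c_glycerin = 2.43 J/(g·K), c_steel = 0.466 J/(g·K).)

Let T be the final temperature. ΣQ_i = 0:
471×c×(91 − 330) + 547×2.43×(91 − 25.8) + 316×0.466×(91 − 25.8) = 0
-112569 c = -96266
c = -96266/-112569 ≈ 0.8552 J/(g·K)

c ≈ 0.855 J/(g·K)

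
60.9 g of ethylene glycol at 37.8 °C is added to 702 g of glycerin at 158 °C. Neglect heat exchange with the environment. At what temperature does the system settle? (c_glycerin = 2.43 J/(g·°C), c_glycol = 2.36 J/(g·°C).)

Taking heat into each body as positive, Σ m c ΔT = 0:
702·2.43·(T − 158) + 60.9·2.36·(T − 37.8) = 0
1849.6 T = 274959
T = 274959 / 1849.6 = 149 °C

T_f ≈ 148.7 °C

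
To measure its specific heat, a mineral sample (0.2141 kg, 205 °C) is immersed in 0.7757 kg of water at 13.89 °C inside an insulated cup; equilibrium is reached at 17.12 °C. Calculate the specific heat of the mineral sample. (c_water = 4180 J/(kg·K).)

c ≈ 260 J/(kg·K)

m_s c (T_s − T_f) = m_water c_water (T_f − T_0):
0.2141×c×(205 − 17.12) = 0.7757×4180×(17.12 − 13.89)
40.23 c = 10473  ⇒  c ≈ 260.4 J/(kg·K)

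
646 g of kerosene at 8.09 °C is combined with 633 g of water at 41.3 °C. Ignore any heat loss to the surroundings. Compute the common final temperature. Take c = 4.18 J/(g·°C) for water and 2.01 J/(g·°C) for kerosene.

T_f ≈ 30.4 °C

Setting the total heat transfer to zero:
633*4.18*(T − 41.3) + 646*2.01*(T − 8.09) = 0
2645.9(T − 41.3) + 1298.5(T − 8.09) = 0
(2645.9 + 1298.5) T = 2645.9*41.3 + 1298.5*8.09
T = 119782/3944.4 ≈ 30.37 °C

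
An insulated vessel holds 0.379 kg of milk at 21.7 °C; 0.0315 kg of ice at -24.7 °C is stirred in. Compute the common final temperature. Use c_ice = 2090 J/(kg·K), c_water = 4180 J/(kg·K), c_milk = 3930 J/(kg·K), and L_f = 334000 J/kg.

T_f ≈ 12.4 °C

Energy conservation, ΣQ = 0:
ice -24.7→0 °C: 0.0315×2090×24.7 = 1626.1; melt ice: 0.0315×334000 = 10521; meltwater 0→T: 0.0315×4180×T = 131.67 T; milk: 1489.5(T − 21.7)
1621.1 T = 32321 − 12147 = 20174
T ≈ 12.44 °C — above 0 °C, consistent with complete melting.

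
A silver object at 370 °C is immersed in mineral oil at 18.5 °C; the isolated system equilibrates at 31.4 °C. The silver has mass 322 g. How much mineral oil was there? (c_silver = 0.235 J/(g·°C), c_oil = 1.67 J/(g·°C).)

Setting the total heat transfer to zero:
322·0.235·(31.4 − 370) + m·1.67·(31.4 − 18.5) = 0
21.54 m = 25622
m = 25622/21.54 ≈ 1189 g

m ≈ 1190 g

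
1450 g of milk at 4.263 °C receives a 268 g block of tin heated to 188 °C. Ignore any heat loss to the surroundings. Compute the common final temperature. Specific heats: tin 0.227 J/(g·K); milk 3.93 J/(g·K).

T_f = Σ m_i c_i T_i / Σ m_i c_i:
T_f = (60.84*188 + 5698.5*4.263) / (60.84 + 5698.5)
    = 35730 / 5759.3 ≈ 6.20 °C

T_f ≈ 6.2 °C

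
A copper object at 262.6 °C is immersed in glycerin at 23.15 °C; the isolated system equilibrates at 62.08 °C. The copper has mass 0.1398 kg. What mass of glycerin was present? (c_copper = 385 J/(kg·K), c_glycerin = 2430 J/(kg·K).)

Taking heat into each body as positive, Σ m c ΔT = 0:
0.1398·385·(62.08 − 262.6) + m·2430·(62.08 − 23.15) = 0
94600 m = 10793
m = 10793/94600 ≈ 0.1141 kg

m ≈ 0.114 kg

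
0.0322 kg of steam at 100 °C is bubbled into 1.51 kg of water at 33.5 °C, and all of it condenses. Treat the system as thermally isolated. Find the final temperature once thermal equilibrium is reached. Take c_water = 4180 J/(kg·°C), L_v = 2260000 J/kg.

Conservation of energy gives ΣQ = 0:
steam→water at 100 °C releases m L_v = 0.0322·2260000 = 72772; condensed water 100 °C→T: 134.6(T − 100); water warms: 1.51·4180·(T − 33.5) = 6311.8(T − 33.5)
6446.4 T = 72772 + 13460 + 211445 = 297677
T ≈ 46.18 °C — below 100 °C, confirming all the steam condensed.

T_f ≈ 46.2 °C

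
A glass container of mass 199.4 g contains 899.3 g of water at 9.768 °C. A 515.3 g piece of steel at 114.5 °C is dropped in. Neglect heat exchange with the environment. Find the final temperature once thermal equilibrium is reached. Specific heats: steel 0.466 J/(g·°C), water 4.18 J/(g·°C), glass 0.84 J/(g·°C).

Taking heat into each body as positive, Σ m c ΔT = 0:
515.3×0.466×(T − 114.5) + 899.3×4.18×(T − 9.768) + 199.4×0.84×(T − 9.768) = 0
240.13(T − 114.5) + 3759.1(T − 9.768) + 167.5(T − 9.768) = 0
4166.7 T = 65850
T = 65850 / 4166.7 = 15.8 °C

T_f ≈ 15.8 °C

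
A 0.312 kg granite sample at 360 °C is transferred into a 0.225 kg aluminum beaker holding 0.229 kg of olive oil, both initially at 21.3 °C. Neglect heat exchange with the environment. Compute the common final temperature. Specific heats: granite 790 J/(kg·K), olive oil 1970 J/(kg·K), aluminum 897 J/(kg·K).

Energy conservation, ΣQ = 0:
0.312×790×(T − 360) + 0.229×1970×(T − 21.3) + 0.225×897×(T − 21.3) = 0
246.48(T − 360) + 451.13(T − 21.3) + 201.83(T − 21.3) = 0
(246.48 + 451.13 + 201.83) T = 246.48×360 + 451.13×21.3 + 201.83×21.3
T = 102641/899.43 ≈ 114.12 °C

T_f ≈ 114.1 °C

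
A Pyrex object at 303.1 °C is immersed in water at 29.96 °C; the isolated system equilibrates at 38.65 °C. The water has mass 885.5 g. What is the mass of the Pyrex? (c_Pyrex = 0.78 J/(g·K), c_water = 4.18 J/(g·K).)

m ≈ 156 g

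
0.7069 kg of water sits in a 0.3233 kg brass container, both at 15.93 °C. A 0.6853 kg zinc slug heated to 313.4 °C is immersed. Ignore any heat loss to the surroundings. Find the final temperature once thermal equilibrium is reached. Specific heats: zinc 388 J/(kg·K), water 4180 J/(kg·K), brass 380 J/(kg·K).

Net heat exchanged in the isolated system is zero:
0.6853×388×(T − 313.4) + 0.7069×4180×(T − 15.93) + 0.3233×380×(T − 15.93) = 0
265.9(T − 313.4) + 2954.8(T − 15.93) + 122.85(T − 15.93) = 0
3343.6 T = 132360
T = 132360 / 3343.6 = 39.6 °C

T_f ≈ 39.6 °C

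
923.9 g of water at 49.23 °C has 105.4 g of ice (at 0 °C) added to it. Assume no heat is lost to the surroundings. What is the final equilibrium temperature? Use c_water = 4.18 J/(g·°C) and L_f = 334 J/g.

Net heat exchanged in the isolated system is zero:
fusion: m_ice L_f = 105.4·334 = 35204
  meltwater 0→T: 105.4·4.18·T = 440.57 T
  water: 3861.9(T − 49.23)
4302.5 T = 190121 − 35204 = 154918
T ≈ 36.01 °C. Since T > 0 °C, the all-ice-melts assumption holds.

T_f ≈ 36.0 °C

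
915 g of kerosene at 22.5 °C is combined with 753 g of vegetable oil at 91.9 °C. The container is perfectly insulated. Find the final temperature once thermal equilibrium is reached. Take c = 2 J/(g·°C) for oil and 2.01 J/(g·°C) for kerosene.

T_f ≈ 53.7 °C

Heat lost by the oil equals heat gained by the kerosene:
753×2×(91.9 − T) = 915×2.01×(T − 22.5)
1506(91.9 − T) = 1839.1(T − 22.5)
3345.1 T = 179782  ⇒  T ≈ 53.74 °C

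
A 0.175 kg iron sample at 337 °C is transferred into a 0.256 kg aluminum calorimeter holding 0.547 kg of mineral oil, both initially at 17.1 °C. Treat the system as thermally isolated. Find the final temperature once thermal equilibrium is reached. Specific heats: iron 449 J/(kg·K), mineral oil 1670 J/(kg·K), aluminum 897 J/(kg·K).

T_f ≈ 37.7 °C

T_f is the heat-capacity-weighted average of the initial temperatures:
T_f = (78.57*337 + 913.49*17.1 + 229.63*17.1) / (78.57 + 913.49 + 229.63)
    = 46027 / 1221.7 ≈ 37.67 °C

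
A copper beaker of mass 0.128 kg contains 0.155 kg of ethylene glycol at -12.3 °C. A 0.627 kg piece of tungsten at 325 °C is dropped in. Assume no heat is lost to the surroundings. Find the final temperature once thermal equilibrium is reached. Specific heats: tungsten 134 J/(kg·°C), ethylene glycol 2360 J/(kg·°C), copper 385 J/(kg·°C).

Energy conservation, ΣQ = 0:
0.627×134×(T − 325) + 0.155×2360×(T − (-12.3)) + 0.128×385×(T − (-12.3)) = 0
84.02(T − 325) + 365.8(T − (-12.3)) + 49.28(T − (-12.3)) = 0
499.1 T = 22200
T = 22200 / 499.1 = 44.5 °C

T_f ≈ 44.5 °C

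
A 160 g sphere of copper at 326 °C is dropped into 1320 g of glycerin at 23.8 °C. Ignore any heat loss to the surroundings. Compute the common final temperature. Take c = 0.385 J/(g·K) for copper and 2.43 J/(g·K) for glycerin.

T_f ≈ 29.5 °C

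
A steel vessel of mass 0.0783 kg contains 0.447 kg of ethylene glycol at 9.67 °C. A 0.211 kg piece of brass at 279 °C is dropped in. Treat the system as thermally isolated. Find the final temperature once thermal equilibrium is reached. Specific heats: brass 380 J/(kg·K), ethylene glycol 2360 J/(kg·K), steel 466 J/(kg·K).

T_f ≈ 28.1 °C

Conservation of energy gives ΣQ = 0:
0.211*380*(T − 279) + 0.447*2360*(T − 9.67) + 0.0783*466*(T − 9.67) = 0
1171.6 T = 32924
T = 32924/1171.6 ≈ 28.10 °C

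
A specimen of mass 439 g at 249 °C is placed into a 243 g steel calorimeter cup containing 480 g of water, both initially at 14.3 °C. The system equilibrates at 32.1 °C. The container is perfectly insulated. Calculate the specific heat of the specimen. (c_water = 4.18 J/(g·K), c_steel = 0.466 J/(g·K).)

Taking heat into each body as positive, Σ m c ΔT = 0:
439×c×(32.1 − 249) + 480×4.18×(32.1 − 14.3) + 243×0.466×(32.1 − 14.3) = 0
-95219 c = -37730
c = -37730/-95219 ≈ 0.3962 J/(g·K)

c ≈ 0.396 J/(g·K)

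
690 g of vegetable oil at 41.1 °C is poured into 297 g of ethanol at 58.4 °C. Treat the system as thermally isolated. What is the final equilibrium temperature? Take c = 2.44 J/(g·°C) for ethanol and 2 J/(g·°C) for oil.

Set heat shed by the hot body equal to heat absorbed by the cold body:
297·2.44·(58.4 − T) = 690·2·(T − 41.1)
724.68(58.4 − T) = 1380(T − 41.1)
2104.7 T = 99039  ⇒  T ≈ 47.06 °C

T_f ≈ 47.1 °C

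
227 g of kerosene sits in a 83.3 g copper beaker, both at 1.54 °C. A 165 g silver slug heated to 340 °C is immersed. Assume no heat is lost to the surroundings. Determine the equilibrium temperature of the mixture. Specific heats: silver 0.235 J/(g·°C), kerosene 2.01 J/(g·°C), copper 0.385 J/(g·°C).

Energy conservation, ΣQ = 0:
165×0.235×(T − 340) + 227×2.01×(T − 1.54) + 83.3×0.385×(T − 1.54) = 0
38.77(T − 340) + 456.27(T − 1.54) + 32.07(T − 1.54) = 0
(38.77 + 456.27 + 32.07) T = 38.77×340 + 456.27×1.54 + 32.07×1.54
T = 13936/527.12 ≈ 26.44 °C

T_f ≈ 26.4 °C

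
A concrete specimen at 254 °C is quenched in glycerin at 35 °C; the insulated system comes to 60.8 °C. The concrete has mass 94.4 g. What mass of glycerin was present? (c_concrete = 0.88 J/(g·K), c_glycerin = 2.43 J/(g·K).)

Heat lost by the concrete = heat gained by the glycerin:
94.4·0.88·(254 − 60.8) = m·2.43·(60.8 − 35)
62.69 m = 16050  ⇒  m ≈ 256 g

m ≈ 256 g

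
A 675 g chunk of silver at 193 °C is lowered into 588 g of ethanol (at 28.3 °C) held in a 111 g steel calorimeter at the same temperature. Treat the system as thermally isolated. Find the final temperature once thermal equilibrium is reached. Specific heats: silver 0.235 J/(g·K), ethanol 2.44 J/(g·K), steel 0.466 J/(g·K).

Setting the total heat transfer to zero:
675·0.235·(T − 193) + 588·2.44·(T − 28.3) + 111·0.466·(T − 28.3) = 0
158.62(T − 193) + 1434.7(T − 28.3) + 51.73(T − 28.3) = 0
1645.1 T = 72681
T = 72681 / 1645.1 = 44.2 °C

T_f ≈ 44.2 °C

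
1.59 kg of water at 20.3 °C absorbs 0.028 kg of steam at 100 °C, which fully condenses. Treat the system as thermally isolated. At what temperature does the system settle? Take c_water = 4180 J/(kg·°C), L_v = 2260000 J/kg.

Taking heat into each body as positive, Σ m c ΔT = 0:
condense steam: −0.028·2260000 = −63280; condensate cools 100→T: 0.028·4180·(T − 100) = 117.04(T − 100); water warms: 1.59·4180·(T − 20.3) = 6646.2(T − 20.3)
6763.2 T = 63280 + 11704 + 134918 = 209902
T ≈ 31.04 °C — below 100 °C, confirming all the steam condensed.

T_f ≈ 31.0 °C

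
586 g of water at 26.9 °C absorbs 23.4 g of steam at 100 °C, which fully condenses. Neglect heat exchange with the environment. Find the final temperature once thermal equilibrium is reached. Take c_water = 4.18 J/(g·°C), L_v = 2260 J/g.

T_f ≈ 50.5 °C

Heat gained plus heat lost sum to zero:
condense steam: −23.4·2260 = −52884
  condensed water 100 °C→T: 97.81(T − 100)
  original water: 2449.5(T − 26.9)
2547.3 T = 52884 + 9781.2 + 65891 = 128556
T ≈ 50.47 °C, under the boiling point, so the assumption holds.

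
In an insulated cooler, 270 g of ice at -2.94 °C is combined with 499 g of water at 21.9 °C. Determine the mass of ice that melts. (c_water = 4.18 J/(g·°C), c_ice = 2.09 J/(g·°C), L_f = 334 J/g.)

m_melted ≈ 132 g

Water can give up m c ΔT = 499×4.18×21.9 = 45679 J before reaching 0 °C.
Warming the ice to 0 °C takes 270×2.09×2.94 = 1659 J, leaving 44020 J for melting.
Fully melting the ice requires m_ice L_f = 270×334 = 90180 J.
44020 J < 90180 J, so only part of the ice melts and the system sits at 0 °C.
Mass melted = 44020/334 ≈ 131.8 g.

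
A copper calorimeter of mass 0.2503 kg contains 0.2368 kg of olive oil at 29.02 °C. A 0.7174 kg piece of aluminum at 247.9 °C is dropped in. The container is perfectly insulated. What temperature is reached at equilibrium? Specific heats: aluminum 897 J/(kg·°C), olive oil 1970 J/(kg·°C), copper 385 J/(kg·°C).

T_f ≈ 145.8 °C

T_f = Σ m_i c_i T_i / Σ m_i c_i:
T_f = (643.51×247.9 + 466.5×29.02 + 96.37×29.02) / (643.51 + 466.5 + 96.37)
    = 175860 / 1206.4 ≈ 145.78 °C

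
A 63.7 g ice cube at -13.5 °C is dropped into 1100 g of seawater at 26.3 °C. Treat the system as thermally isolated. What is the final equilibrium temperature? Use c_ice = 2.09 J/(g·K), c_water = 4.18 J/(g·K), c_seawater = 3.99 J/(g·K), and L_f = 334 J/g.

Heat gained plus heat lost sum to zero:
ice -13.5→0 °C: 63.7×2.09×13.5 = 1797.3; fusion: m_ice L_f = 63.7×334 = 21276; warm the meltwater: 266.27 T; seawater cools: 1100×3.99×(T − 26.3) = 4389(T − 26.3)
4655.3 T = 115431 − 23073 = 92358
T ≈ 19.84 °C. Since T > 0 °C, the all-ice-melts assumption holds.

T_f ≈ 19.8 °C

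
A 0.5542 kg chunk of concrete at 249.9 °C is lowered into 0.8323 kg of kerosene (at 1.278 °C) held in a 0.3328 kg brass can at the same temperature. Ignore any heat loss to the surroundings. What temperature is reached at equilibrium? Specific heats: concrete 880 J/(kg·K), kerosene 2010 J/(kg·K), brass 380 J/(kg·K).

T_f ≈ 54.3 °C

Taking heat into each body as positive, Σ m c ΔT = 0:
0.5542*880*(T − 249.9) + 0.8323*2010*(T − 1.278) + 0.3328*380*(T − 1.278) = 0
487.7(T − 249.9) + 1672.9(T − 1.278) + 126.46(T − 1.278) = 0
(487.7 + 1672.9 + 126.46) T = 487.7*249.9 + 1672.9*1.278 + 126.46*1.278
T = 124175/2287.1 ≈ 54.29 °C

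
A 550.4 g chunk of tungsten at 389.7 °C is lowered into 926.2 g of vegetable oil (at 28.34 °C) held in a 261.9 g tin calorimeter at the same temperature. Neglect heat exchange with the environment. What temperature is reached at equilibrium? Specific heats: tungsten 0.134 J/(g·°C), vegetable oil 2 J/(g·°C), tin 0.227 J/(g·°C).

Energy conservation, ΣQ = 0:
550.4*0.134*(T − 389.7) + 926.2*2*(T − 28.34) + 261.9*0.227*(T − 28.34) = 0
73.75(T − 389.7) + 1852.4(T − 28.34) + 59.45(T − 28.34) = 0
1985.6 T = 82924
T = 82924/1985.6 ≈ 41.76 °C

T_f ≈ 41.8 °C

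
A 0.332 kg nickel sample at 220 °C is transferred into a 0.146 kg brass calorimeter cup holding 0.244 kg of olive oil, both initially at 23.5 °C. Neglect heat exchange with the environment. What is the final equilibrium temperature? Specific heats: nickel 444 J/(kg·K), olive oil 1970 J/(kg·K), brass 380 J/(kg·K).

T_f ≈ 65.9 °C

Conservation of energy gives ΣQ = 0:
0.332×444×(T − 220) + 0.244×1970×(T − 23.5) + 0.146×380×(T − 23.5) = 0
147.41(T − 220) + 480.68(T − 23.5) + 55.48(T − 23.5) = 0
(147.41 + 480.68 + 55.48) T = 147.41×220 + 480.68×23.5 + 55.48×23.5
T = 45030 / 683.57 = 65.9 °C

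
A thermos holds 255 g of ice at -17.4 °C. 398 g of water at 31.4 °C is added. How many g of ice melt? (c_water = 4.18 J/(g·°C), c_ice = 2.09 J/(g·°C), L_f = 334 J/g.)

m_melted ≈ 129 g

Water can give up m c ΔT = 398·4.18·31.4 = 52238 J before reaching 0 °C.
Warming the ice to 0 °C takes 255·2.09·17.4 = 9273.3 J, leaving 42965 J for melting.
Fully melting the ice requires m_ice L_f = 255·334 = 85170 J.
Since 42965 < 85170 J, not all the ice melts; equilibrium is at 0 °C.
m_melt = 42965 / L_f = 128.6 g.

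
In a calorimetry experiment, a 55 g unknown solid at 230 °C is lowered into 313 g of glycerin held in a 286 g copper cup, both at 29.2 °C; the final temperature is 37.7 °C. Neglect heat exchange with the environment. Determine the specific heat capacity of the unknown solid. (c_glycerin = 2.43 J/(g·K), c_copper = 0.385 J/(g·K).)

Heat gained plus heat lost sum to zero:
55·c·(37.7 − 230) + 313·2.43·(37.7 − 29.2) + 286·0.385·(37.7 − 29.2) = 0
-10576 c = -7401
c = -7401/-10576 ≈ 0.6998 J/(g·K)

c ≈ 0.7 J/(g·K)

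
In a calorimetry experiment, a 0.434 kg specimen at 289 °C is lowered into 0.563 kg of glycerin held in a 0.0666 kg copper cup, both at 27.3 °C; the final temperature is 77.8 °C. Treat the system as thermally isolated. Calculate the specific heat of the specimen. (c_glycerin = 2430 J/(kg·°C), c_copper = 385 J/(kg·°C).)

Energy conservation, ΣQ = 0:
0.434×c×(77.8 − 289) + 0.563×2430×(77.8 − 27.3) + 0.0666×385×(77.8 − 27.3) = 0
-91.66 c = -70383
c = -70383/-91.66 ≈ 767.9 J/(kg·°C)

c ≈ 768 J/(kg·°C)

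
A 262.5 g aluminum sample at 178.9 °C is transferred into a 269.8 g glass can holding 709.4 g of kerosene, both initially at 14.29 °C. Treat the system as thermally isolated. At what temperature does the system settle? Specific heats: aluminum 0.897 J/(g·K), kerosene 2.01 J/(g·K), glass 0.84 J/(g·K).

Setting the total heat transfer to zero:
262.5·0.897·(T − 178.9) + 709.4·2.01·(T − 14.29) + 269.8·0.84·(T − 14.29) = 0
235.46(T − 178.9) + 1425.9(T − 14.29) + 226.63(T − 14.29) = 0
1888 T = 65739
T ≈ 34.82 °C

T_f ≈ 34.8 °C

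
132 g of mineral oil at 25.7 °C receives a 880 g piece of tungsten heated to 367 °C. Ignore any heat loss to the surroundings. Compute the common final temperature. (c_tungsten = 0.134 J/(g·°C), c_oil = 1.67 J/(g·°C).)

Heat gained plus heat lost sum to zero:
880×0.134×(T − 367) + 132×1.67×(T − 25.7) = 0
(117.92 + 220.44) T = 117.92×367 + 220.44×25.7
T = 48942/338.36 ≈ 144.64 °C

T_f ≈ 144.6 °C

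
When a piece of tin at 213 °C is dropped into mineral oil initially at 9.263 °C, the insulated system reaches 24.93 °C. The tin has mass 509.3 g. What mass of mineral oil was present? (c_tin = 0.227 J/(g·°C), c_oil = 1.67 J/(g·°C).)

m ≈ 831 g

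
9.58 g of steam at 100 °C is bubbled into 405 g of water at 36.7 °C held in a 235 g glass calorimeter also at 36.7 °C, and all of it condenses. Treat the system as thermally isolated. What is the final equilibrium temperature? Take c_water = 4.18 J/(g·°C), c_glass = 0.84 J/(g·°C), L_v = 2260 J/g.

T_f ≈ 49.2 °C

Sum of m c ΔT and latent-heat terms is zero:
steam→water at 100 °C releases m L_v = 9.58·2260 = 21651; condensed water 100 °C→T: 40.04(T − 100); water warms: 405·4.18·(T − 36.7) = 1692.9(T − 36.7); cup: 197.4(T − 36.7)
1930.3 T = 21651 + 4004.4 + 69374 = 95029
T ≈ 49.23 °C (< 100 °C, so full condensation is consistent).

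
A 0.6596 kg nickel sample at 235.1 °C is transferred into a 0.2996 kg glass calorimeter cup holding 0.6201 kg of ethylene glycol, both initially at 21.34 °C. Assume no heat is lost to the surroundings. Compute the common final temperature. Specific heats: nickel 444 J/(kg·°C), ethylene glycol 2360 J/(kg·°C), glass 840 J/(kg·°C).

T_f ≈ 52.5 °C

Net heat exchanged in the isolated system is zero:
0.6596×444×(T − 235.1) + 0.6201×2360×(T − 21.34) + 0.2996×840×(T − 21.34) = 0
292.86(T − 235.1) + 1463.4(T − 21.34) + 251.66(T − 21.34) = 0
2008 T = 105452
T = 105452 / 2008 = 52.5 °C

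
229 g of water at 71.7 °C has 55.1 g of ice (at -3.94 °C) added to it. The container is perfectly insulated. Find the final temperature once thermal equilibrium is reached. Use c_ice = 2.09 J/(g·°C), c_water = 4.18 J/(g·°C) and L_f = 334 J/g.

T_f ≈ 41.9 °C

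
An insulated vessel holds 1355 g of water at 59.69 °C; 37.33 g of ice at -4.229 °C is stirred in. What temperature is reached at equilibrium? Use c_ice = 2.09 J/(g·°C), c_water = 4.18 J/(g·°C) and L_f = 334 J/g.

T_f ≈ 55.9 °C

Energy conservation, ΣQ = 0:
warm ice to 0 °C: 37.33·2.09·(0 − (-4.229)) = 329.95
  melt ice: 37.33·334 = 12468
  warm the meltwater: 156.04 T
  water cools: 1355·4.18·(T − 59.69) = 5663.9(T − 59.69)
5819.9 T = 338078 − 12798 = 325280
T ≈ 55.89 °C. Since T > 0 °C, the all-ice-melts assumption holds.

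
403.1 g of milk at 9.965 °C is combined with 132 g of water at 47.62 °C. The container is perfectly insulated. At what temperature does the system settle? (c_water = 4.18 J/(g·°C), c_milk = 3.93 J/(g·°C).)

T_f is the heat-capacity-weighted average of the initial temperatures:
T_f = (551.76·47.62 + 1584.2·9.965) / (551.76 + 1584.2)
    = 42061 / 2135.9 ≈ 19.69 °C

T_f ≈ 19.7 °C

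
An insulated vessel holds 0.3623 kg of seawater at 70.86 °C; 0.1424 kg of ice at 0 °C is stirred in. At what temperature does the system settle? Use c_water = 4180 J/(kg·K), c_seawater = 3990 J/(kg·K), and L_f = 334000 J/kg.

T_f ≈ 26.9 °C

Sum of m c ΔT and latent-heat terms is zero:
latent heat to melt: 0.1424×334000 = 47562
  warm the meltwater: 595.23 T
  seawater cools: 0.3623×3990×(T − 70.86) = 1445.6(T − 70.86)
2040.8 T = 102434 − 47562 = 54872
T ≈ 26.89 °C. Since T > 0 °C, the all-ice-melts assumption holds.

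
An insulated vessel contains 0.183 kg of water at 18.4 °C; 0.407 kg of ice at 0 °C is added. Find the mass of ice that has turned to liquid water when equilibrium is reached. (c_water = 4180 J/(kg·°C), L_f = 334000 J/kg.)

m_melted ≈ 0.0421 kg

Heat available from the water dropping to 0 °C: 0.183·4180·18.4 = 14075 J.
To melt every bit of ice: 0.407·334000 = 135938 J.
14075 J < 135938 J, so only part of the ice melts and the system sits at 0 °C.
m_melted·334000 = 14075  ⇒  m_melted ≈ 0.04214 kg.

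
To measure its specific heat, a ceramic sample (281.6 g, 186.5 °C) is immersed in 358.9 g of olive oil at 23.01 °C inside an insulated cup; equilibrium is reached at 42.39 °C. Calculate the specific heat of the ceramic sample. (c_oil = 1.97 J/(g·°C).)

Heat lost by the ceramic sample = heat gained by the oil:
281.6·c·(186.5 − 42.39) = 358.9·1.97·(42.39 − 23.01)
40581 c = 13702  ⇒  c ≈ 0.3376 J/(g·°C)

c ≈ 0.338 J/(g·°C)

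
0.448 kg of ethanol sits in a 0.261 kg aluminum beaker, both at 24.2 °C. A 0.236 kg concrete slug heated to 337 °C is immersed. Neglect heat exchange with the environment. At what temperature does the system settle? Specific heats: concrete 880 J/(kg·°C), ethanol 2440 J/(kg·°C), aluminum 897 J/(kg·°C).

T_f ≈ 66.5 °C

Setting the total heat transfer to zero:
0.236×880×(T − 337) + 0.448×2440×(T − 24.2) + 0.261×897×(T − 24.2) = 0
1534.9 T = 102107
T = 102107 / 1534.9 = 66.5 °C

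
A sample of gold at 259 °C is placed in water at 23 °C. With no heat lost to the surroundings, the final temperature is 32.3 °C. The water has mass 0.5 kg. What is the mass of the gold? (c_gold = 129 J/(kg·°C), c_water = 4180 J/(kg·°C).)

m ≈ 0.665 kg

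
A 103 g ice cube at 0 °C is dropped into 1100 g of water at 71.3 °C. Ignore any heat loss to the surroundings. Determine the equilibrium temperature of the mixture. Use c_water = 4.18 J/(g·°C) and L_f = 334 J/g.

T_f ≈ 58.4 °C

Taking heat into each body as positive, Σ m c ΔT = 0:
melt ice: 103×334 = 34402; meltwater 0→T: 103×4.18×T = 430.54 T; water cools: 1100×4.18×(T − 71.3) = 4598(T − 71.3)
5028.5 T = 327837 − 34402 = 293435
T ≈ 58.35 °C — above 0 °C, consistent with complete melting.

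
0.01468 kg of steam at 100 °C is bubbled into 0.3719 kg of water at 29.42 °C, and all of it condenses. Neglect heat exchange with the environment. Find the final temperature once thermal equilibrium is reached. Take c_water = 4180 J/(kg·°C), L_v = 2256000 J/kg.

Conservation of energy gives ΣQ = 0:
latent heat released on condensation: 0.01468×2256000 = 33118
  condensed water 100 °C→T: 61.36(T − 100)
  original water: 1554.5(T − 29.42)
1615.9 T = 33118 + 6136.2 + 45735 = 84989
T ≈ 52.60 °C — below 100 °C, confirming all the steam condensed.

T_f ≈ 52.6 °C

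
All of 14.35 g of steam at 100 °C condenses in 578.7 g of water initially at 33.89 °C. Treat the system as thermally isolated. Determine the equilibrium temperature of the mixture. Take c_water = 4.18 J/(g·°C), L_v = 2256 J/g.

T_f ≈ 48.5 °C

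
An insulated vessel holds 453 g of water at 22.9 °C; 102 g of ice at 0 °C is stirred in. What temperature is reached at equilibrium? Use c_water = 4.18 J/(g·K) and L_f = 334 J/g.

Heat gained plus heat lost sum to zero:
melt ice: 102·334 = 34068; meltwater 0→T: 102·4.18·T = 426.36 T; water: 1893.5(T − 22.9)
2319.9 T = 43362 − 34068 = 9294.1
T ≈ 4.01 °C — above 0 °C, consistent with complete melting.

T_f ≈ 4.0 °C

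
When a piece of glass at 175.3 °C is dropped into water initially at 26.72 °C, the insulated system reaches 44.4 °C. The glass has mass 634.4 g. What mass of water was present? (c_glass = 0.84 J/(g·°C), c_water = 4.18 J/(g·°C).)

m ≈ 944 g

Taking heat into each body as positive, Σ m c ΔT = 0:
634.4×0.84×(44.4 − 175.3) + m×4.18×(44.4 − 26.72) = 0
73.9 m = 69756
m = 69756/73.9 ≈ 943.9 g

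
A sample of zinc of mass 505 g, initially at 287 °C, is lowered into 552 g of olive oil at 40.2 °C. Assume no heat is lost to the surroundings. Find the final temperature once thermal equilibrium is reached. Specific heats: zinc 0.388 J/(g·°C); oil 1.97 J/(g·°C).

T_f ≈ 77.9 °C

Heat gained plus heat lost sum to zero:
505*0.388*(T − 287) + 552*1.97*(T − 40.2) = 0
195.94(T − 287) + 1087.4(T − 40.2) = 0
(195.94 + 1087.4) T = 195.94*287 + 1087.4*40.2
T = 99950 / 1283.4 = 77.9 °C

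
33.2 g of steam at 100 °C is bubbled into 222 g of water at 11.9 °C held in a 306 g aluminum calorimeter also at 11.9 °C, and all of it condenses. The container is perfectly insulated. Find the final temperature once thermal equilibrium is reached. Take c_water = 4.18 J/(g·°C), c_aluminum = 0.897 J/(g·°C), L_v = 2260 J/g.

T_f ≈ 77.0 °C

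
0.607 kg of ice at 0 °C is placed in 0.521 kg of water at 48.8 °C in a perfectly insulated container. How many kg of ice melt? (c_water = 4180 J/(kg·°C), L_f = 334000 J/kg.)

m_melted ≈ 0.318 kg

Heat available from the water dropping to 0 °C: 0.521·4180·48.8 = 106276 J.
To melt every bit of ice: 0.607·334000 = 202738 J.
That's not enough to melt it all — equilibrium is at 0 °C with ice remaining.
Mass melted = 106276/334000 ≈ 0.3182 kg.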